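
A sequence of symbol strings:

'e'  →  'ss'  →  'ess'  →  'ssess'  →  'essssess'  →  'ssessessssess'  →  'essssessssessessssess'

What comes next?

This is a Fibonacci-style word recurrence s(k) = s(k−2)·s(k−1): e.g. e·ss = ess.
Continuing: ssessessssess · essssessssessessssess gives term 8.

ssessessssessessssessssessessssess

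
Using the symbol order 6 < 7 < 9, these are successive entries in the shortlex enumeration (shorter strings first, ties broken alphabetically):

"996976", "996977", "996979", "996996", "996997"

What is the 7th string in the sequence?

Stepping forward 2 times from 996997: 996997 → 996999, then the target.

997666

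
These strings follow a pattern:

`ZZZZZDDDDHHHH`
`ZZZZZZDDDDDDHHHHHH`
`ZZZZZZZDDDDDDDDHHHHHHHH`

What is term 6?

ZZZZZZZZZZDDDDDDDDDDDDDDHHHHHHHHHHHHHH

Each string has the form Z^{n+3} D^{2n} H^{2n}, where the shown terms are n = 2, 3, 4.
For term 6, n = 7, so the run lengths are 10, 14, 14.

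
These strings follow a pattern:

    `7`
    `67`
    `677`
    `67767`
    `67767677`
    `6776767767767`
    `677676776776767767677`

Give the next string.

This is a Fibonacci-style word recurrence s(k) = s(k−1)·s(k−2): e.g. 67·7 = 677.
So term 8 is 677676776776767767677·6776767767767.

6776767767767677676776776767767767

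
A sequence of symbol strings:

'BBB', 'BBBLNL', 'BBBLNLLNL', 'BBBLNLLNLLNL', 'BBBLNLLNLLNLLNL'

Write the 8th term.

Each term is the previous one with LNL appended.
From BBBLNLLNLLNLLNL, 3 further steps: BBBLNLLNLLNLLNL → BBBLNLLNLLNLLNLLNL → BBBLNLLNLLNLLNLLNLLNL → (answer).

BBBLNLLNLLNLLNLLNLLNLLNL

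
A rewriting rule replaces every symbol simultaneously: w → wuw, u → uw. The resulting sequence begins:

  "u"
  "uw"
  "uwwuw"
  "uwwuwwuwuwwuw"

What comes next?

uwwuwwuwuwwuwwuwuwwuwuwwuwwuwuwwuw

Replace each of the 13 characters of uwwuwwuwuwwuw in place — uw wuw wuw uw wuw wuw uw wuw uw wuw wuw uw wuw — and concatenate.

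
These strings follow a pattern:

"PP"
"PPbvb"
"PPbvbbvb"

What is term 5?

PPbvbbvbbvbbvb

Each term is the previous one with bvb appended.
From PPbvbbvb, 2 further steps: PPbvbbvb → PPbvbbvbbvb → (answer).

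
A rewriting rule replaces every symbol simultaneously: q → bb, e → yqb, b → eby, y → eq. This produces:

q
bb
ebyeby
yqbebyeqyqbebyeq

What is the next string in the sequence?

Rewriting the 16 symbols of yqbebyeqyqbebyeq one by one yields eq bb eby yqb eby eq yqb bb eq bb eby yqb eby eq yqb bb; concatenated:

eqbbebyyqbebyeqyqbbbeqbbebyyqbebyeqyqbbb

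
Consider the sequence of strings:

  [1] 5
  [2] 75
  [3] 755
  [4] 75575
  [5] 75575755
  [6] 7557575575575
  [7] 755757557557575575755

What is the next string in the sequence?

Each term (from the third on) is the previous term followed by the one before it: term 3 = 75·5 = 755.
So term 8 is 755757557557575575755·7557575575575.

7557575575575755757557557575575575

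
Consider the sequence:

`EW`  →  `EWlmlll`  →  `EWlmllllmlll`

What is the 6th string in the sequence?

The strings grow by a fixed suffix lmlll each time.
From EWlmllllmlll, 3 further steps: EWlmllllmlll → EWlmllllmllllmlll → EWlmllllmllllmllllmlll → (answer).

EWlmllllmllllmllllmllllmlll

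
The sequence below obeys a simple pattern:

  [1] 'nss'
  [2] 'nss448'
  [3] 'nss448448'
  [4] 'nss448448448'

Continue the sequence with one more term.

nss448448448448

The strings grow by a fixed suffix 448 each time.
One more step from nss448448448 gives the answer.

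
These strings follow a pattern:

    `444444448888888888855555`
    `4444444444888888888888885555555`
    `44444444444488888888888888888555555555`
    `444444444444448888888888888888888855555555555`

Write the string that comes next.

4444444444444444888888888888888888888885555555555555

Term n consists of 2n+2 4's, followed by 3n+2 8's, followed by 2n-1 5's, where the shown terms are n = 3, 4, 5, 6.
At n = 7 the blocks have lengths 16, 23, 13.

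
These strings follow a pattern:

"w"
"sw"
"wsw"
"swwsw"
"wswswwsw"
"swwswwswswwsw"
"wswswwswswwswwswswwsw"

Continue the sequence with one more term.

Each term (from the third on) is the two preceding terms concatenated in order: term 3 = w·sw = wsw.
So term 8 is swwswwswswwsw·wswswwswswwswwswswwsw.

swwswwswswwswwswswwswswwswwswswwsw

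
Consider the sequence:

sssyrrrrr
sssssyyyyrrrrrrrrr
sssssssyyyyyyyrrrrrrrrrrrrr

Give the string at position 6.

The n-th term is 2n+1 s's then 3n-2 y's then 4n+1 r's (n = 1, 2, …).
Setting n = 6 gives 13, 16, 25 characters in each block.

sssssssssssssyyyyyyyyyyyyyyyyrrrrrrrrrrrrrrrrrrrrrrrrr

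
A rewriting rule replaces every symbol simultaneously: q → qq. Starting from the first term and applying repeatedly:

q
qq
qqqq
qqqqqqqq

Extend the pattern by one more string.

Apply φ to qqqqqqqq symbol by symbol: q→qq, q→qq, q→qq, q→qq, q→qq, q→qq, q→qq, q→qq; joined: qq qq qq qq qq qq qq qq.

qqqqqqqqqqqqqqqq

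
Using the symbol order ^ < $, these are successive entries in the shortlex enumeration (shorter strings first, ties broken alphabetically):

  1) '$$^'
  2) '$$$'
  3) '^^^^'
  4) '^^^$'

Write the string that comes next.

^^$^

The successor of ^^^$ increments the rightmost position that isn't already $ and resets every position after it to ^.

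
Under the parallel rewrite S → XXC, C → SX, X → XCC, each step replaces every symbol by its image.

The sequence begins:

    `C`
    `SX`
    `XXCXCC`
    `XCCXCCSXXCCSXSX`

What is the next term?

XCCSXSXXCCSXSXXXCXCCXCCSXSXXXCXCCXXCXCC

φ(XCCXCCSXXCCSXSX) expands symbol-by-symbol to XCC SX SX XCC SX SX XXC XCC XCC SX SX XXC XCC XXC XCC; joining the 15 pieces gives the next term.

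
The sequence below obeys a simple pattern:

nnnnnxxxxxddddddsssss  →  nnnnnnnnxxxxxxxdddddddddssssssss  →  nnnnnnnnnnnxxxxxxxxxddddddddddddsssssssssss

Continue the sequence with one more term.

The n-th term is 3n-1 n's then 2n+1 x's then 3n d's then 3n-1 s's, where the shown terms are n = 2, 3, 4.
At n = 5 the blocks have lengths 14, 11, 15, 14.

nnnnnnnnnnnnnnxxxxxxxxxxxdddddddddddddddssssssssssssss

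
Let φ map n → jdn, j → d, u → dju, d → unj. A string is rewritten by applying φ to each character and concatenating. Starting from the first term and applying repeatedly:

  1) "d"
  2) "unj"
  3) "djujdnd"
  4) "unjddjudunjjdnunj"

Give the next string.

djujdndunjunjddjuunjdjujdnddunjjdndjujdnd

Replace each of the 17 characters of unjddjudunjjdnunj in place — dju jdn d unj unj d dju unj dju jdn d d unj jdn dju jdn d — and concatenate.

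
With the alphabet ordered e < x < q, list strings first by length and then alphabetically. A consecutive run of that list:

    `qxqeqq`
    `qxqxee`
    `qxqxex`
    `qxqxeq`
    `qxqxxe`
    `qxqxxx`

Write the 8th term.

qxqxqe

Continuing the enumeration 2 steps past qxqxxx: qxqxxx → qxqxxq → (answer).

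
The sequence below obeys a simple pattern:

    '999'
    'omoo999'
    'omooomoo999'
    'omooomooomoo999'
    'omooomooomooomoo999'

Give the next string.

Every step adds omoo at the front: s(k+1) = omoo·s(k).
So the next term is omoo·omooomooomooomoo999.

omooomooomooomooomoo999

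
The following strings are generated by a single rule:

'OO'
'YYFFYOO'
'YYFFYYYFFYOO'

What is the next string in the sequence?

Each term is the previous one with YYFFY prepended.
One more step from YYFFYYYFFYOO gives the answer.

YYFFYYYFFYYYFFYOO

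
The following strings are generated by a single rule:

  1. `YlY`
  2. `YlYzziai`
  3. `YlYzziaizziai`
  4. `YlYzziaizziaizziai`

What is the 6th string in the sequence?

Each term is the previous one with zziai appended.
From YlYzziaizziaizziai, 2 further steps: YlYzziaizziaizziai → YlYzziaizziaizziaizziai → (answer).

YlYzziaizziaizziaizziaizziai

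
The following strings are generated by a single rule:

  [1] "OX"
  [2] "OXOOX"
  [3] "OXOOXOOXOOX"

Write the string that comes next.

OXOOXOOXOOXOOXOOXOOXOOX

s(k+1) = s(k)·O·s(k) — each term doubles the last with 'O' between the halves.
So the next term is two copies of OXOOXOOXOOX with 'O' between the halves.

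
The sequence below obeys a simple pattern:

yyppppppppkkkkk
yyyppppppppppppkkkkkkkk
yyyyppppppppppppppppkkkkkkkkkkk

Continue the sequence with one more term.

yyyyyppppppppppppppppppppkkkkkkkkkkkkkk

Term n consists of n y's, followed by 4n p's, followed by 3n-1 k's, where the shown terms are n = 2, 3, 4.
For the next term, n = 5, so the run lengths are 5, 20, 14.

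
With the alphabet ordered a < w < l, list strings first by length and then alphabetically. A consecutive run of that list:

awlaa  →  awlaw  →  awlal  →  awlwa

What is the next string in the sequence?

Find the rightmost character of awlwa below l, bump it to the next letter, and reset everything to its right to a.

awlww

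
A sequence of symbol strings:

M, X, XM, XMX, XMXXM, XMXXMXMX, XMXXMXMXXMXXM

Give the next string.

XMXXMXMXXMXXMXMXXMXMX

This is a Fibonacci-style word recurrence s(k) = s(k−1)·s(k−2): e.g. X·M = XM.
So term 8 is XMXXMXMXXMXXM·XMXXMXMX.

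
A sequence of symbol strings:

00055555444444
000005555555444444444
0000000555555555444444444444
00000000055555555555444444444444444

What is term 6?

Term n consists of 2n-1 0's, followed by 2n+1 5's, followed by 3n 4's, where the shown terms are n = 2, 3, 4, 5.
For term 6, n = 7, so the run lengths are 13, 15, 21.

0000000000000555555555555555444444444444444444444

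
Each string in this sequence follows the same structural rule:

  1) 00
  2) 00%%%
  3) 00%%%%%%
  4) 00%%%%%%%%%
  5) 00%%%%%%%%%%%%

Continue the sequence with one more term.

00%%%%%%%%%%%%%%%

Every step adds %%% to the end: s(k+1) = s(k)·%%%.
So the next term is 00%%%%%%%%%%%%·%%%.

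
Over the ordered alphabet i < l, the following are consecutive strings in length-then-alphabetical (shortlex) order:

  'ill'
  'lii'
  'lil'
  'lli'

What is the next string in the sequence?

Treat lli as a base-2 numeral over the given alphabet and add one, carrying through any trailing l's.

lll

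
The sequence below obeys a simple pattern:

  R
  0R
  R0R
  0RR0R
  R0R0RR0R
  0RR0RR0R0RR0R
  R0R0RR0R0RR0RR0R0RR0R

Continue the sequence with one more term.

Each term (from the third on) is the two preceding terms concatenated in order: term 3 = R·0R = R0R.
So term 8 is 0RR0RR0R0RR0R·R0R0RR0R0RR0RR0R0RR0R.

0RR0RR0R0RR0RR0R0RR0R0RR0RR0R0RR0R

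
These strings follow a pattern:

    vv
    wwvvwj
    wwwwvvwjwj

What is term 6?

s(k+1) = ww·s(k)·wj, so each term gains ww as a prefix and wj as a suffix.
From wwwwvvwjwj, 3 further steps: wwwwvvwjwj → wwwwwwvvwjwjwj → wwwwwwwwvvwjwjwjwj → (answer).

wwwwwwwwwwvvwjwjwjwjwj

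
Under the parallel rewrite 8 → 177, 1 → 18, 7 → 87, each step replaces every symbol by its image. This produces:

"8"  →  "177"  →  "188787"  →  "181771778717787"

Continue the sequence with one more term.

181771887871887871778718878717787

Applying the rule to each of the 15 symbols of 181771778717787 gives the pieces 18 177 18 87 87 18 87 87 177 87 18 87 87 177 87, which concatenate to the answer.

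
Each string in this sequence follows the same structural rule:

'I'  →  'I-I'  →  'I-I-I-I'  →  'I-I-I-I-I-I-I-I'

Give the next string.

I-I-I-I-I-I-I-I-I-I-I-I-I-I-I-I

Every step duplicates the string with '-' between the halves.
One more doubling of I-I-I-I-I-I-I-I gives the answer.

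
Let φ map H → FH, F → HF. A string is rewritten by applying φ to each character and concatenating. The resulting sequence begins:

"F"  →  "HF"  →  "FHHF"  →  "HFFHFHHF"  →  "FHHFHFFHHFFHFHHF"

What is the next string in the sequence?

Rewriting the 16 symbols of FHHFHFFHHFFHFHHF one by one yields HF FH FH HF FH HF HF FH FH HF HF FH HF FH FH HF; concatenated:

HFFHFHHFFHHFHFFHFHHFHFFHHFFHFHHF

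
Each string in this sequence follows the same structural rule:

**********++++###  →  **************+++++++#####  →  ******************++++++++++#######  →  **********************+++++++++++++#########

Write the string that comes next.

Each string has the form *^{4n+2} +^{3n-2} #^{2n-1}, where the shown terms are n = 2, 3, 4, 5.
At n = 6 the blocks have lengths 26, 16, 11.

**************************++++++++++++++++###########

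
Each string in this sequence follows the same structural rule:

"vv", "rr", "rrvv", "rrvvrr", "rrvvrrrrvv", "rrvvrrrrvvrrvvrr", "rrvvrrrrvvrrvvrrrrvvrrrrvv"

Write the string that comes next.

Each term (from the third on) is the previous term followed by the one before it: term 3 = rr·vv = rrvv.
The next term joins rrvvrrrrvvrrvvrrrrvvrrrrvv and rrvvrrrrvvrrvvrr.

rrvvrrrrvvrrvvrrrrvvrrrrvvrrvvrrrrvvrrvvrr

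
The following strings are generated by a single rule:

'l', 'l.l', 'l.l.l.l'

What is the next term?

l.l.l.l.l.l.l.l

s(k+1) = s(k)·.·s(k) — each term doubles the last with '.' between the halves.
So the next term is two copies of l.l.l.l with '.' between the halves.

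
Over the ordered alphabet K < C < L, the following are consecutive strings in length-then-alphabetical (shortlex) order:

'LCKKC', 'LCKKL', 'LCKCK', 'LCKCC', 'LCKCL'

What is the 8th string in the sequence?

LCKLL

Continuing the enumeration 3 steps past LCKCL: LCKCL → LCKLK → LCKLC → (answer).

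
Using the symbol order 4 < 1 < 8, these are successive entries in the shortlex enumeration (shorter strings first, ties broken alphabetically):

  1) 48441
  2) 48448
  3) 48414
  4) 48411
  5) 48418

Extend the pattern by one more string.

48484

Treat 48418 as a base-3 numeral over the given alphabet and add one, carrying through any trailing 8's.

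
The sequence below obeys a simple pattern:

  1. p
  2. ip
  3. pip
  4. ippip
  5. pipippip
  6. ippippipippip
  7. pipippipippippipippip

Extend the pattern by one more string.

This is a Fibonacci-style word recurrence s(k) = s(k−2)·s(k−1): e.g. p·ip = pip.
The next term joins ippippipippip and pipippipippippipippip.

ippippipippippipippipippippipippip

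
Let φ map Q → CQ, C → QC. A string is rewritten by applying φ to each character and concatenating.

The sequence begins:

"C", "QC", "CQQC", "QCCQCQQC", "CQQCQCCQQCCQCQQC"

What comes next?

QCCQCQQCCQQCQCCQCQQCQCCQQCCQCQQC

Replace each of the 16 characters of CQQCQCCQQCCQCQQC in place — QC CQ CQ QC CQ QC QC CQ CQ QC QC CQ QC CQ CQ QC — and concatenate.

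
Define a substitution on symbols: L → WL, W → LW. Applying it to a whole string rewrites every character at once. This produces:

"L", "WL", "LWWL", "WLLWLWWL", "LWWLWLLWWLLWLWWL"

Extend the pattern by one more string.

Rewriting the 16 symbols of LWWLWLLWWLLWLWWL one by one yields WL LW LW WL LW WL WL LW LW WL WL LW WL LW LW WL; concatenated:

WLLWLWWLLWWLWLLWLWWLWLLWWLLWLWWL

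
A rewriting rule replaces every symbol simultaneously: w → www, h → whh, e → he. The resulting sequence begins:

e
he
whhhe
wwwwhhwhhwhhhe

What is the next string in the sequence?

wwwwwwwwwwwwwhhwhhwwwwhhwhhwwwwhhwhhwhhhe

Replace each of the 14 characters of wwwwhhwhhwhhhe in place — www www www www whh whh www whh whh www whh whh whh he — and concatenate.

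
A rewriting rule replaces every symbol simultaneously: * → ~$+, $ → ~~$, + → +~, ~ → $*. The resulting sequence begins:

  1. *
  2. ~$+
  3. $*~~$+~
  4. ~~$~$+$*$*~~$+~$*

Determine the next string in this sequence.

$*$*~~$$*~~$+~~~$~$+~~$~$+$*$*~~$+~$*~~$~$+

Replace each of the 17 characters of ~~$~$+$*$*~~$+~$* in place — $* $* ~~$ $* ~~$ +~ ~~$ ~$+ ~~$ ~$+ $* $* ~~$ +~ $* ~~$ ~$+ — and concatenate.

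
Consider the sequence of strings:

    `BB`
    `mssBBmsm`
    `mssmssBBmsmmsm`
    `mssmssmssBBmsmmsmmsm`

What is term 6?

Each term wraps the previous one in mss on the left and msm on the right.
From mssmssmssBBmsmmsmmsm, 2 further steps: mssmssmssBBmsmmsmmsm → mssmssmssmssBBmsmmsmmsmmsm → (answer).

mssmssmssmssmssBBmsmmsmmsmmsmmsm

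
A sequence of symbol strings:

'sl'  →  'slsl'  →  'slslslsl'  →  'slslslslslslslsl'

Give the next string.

Each string is two copies of the previous one concatenated.
So the next term is two copies of slslslslslslslsl.

slslslslslslslslslslslslslslslsl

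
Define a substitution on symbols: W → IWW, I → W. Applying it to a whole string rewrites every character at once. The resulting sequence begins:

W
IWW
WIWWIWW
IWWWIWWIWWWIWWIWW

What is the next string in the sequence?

Rewriting the 17 symbols of IWWWIWWIWWWIWWIWW one by one yields W IWW IWW IWW W IWW IWW W IWW IWW IWW W IWW IWW W IWW IWW; concatenated:

WIWWIWWIWWWIWWIWWWIWWIWWIWWWIWWIWWWIWWIWW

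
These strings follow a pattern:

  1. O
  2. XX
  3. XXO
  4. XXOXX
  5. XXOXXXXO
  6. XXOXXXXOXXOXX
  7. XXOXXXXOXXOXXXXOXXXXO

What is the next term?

This is a Fibonacci-style word recurrence s(k) = s(k−1)·s(k−2): e.g. XX·O = XXO.
So term 8 is XXOXXXXOXXOXXXXOXXXXO·XXOXXXXOXXOXX.

XXOXXXXOXXOXXXXOXXXXOXXOXXXXOXXOXX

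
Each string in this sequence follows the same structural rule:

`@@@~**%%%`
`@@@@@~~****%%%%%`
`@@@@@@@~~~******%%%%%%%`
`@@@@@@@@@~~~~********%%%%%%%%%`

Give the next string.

Reading off run lengths: @ runs 3, 5, 7, 9; ~ runs 1, 2, 3, 4; * runs 2, 4, 6, 8; % runs 3, 5, 7, 9 — each is linear in n (n = 1, 2, …).
For the next term, n = 5, so the run lengths are 11, 5, 10, 11.

@@@@@@@@@@@~~~~~**********%%%%%%%%%%%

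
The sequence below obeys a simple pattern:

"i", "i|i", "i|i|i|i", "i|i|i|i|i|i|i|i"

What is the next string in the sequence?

s(k+1) = s(k)·|·s(k) — each term doubles the last with '|' between the halves.
Doubling i|i|i|i|i|i|i|i with '|' between the halves:

i|i|i|i|i|i|i|i|i|i|i|i|i|i|i|i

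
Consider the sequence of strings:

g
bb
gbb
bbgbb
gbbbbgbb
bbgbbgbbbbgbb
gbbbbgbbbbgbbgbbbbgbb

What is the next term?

Each term (from the third on) is the two preceding terms concatenated in order: term 3 = g·bb = gbb.
The next term joins bbgbbgbbbbgbb and gbbbbgbbbbgbbgbbbbgbb.

bbgbbgbbbbgbbgbbbbgbbbbgbbgbbbbgbb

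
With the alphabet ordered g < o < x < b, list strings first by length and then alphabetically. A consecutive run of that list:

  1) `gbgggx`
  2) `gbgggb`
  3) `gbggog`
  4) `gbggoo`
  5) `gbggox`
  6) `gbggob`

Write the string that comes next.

gbggxg

Find the rightmost character of gbggob below b, bump it to the next letter, and reset everything to its right to g.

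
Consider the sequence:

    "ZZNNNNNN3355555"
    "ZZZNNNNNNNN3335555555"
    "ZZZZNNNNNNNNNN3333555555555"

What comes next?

Reading off run lengths: Z runs 2, 3, 4; N runs 6, 8, 10; 3 runs 2, 3, 4; 5 runs 5, 7, 9 — each is linear in n, where the shown terms are n = 3, 4, 5.
At n = 6 the blocks have lengths 5, 12, 5, 11.

ZZZZZNNNNNNNNNNNN3333355555555555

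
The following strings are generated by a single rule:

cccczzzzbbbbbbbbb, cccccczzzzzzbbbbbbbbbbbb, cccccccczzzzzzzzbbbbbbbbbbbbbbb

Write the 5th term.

cccccccccccczzzzzzzzzzzzbbbbbbbbbbbbbbbbbbbbb

Each string has the form c^{2n-2} z^{2n-2} b^{3n}, where the shown terms are n = 3, 4, 5.
At n = 7 the blocks have lengths 12, 12, 21.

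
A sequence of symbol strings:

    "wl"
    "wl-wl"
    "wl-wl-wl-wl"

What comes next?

Every step duplicates the string with '-' between the halves.
Doubling wl-wl-wl-wl with '-' between the halves:

wl-wl-wl-wl-wl-wl-wl-wl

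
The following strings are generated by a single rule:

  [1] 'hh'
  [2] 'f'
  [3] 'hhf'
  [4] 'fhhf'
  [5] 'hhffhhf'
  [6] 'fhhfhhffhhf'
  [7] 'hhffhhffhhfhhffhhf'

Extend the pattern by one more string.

fhhfhhffhhfhhffhhffhhfhhffhhf

This is a Fibonacci-style word recurrence s(k) = s(k−2)·s(k−1): e.g. hh·f = hhf.
The next term joins fhhfhhffhhf and hhffhhffhhfhhffhhf.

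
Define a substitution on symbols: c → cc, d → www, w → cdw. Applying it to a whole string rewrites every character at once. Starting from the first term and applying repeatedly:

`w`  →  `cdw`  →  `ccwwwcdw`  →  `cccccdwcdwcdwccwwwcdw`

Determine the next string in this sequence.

ccccccccccwwwcdwccwwwcdwccwwwcdwcccccdwcdwcdwccwwwcdw

φ(cccccdwcdwcdwccwwwcdw) expands symbol-by-symbol to cc cc cc cc cc www cdw cc www cdw cc www cdw cc cc cdw cdw cdw cc www cdw; joining the 21 pieces gives the next term.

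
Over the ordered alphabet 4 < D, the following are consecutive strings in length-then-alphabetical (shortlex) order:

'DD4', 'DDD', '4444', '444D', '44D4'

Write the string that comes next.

The successor of 44D4 increments the rightmost position that isn't already D and resets every position after it to 4.

44DD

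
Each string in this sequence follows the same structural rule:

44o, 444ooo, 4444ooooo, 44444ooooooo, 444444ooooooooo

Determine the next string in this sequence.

The n-th term is n+1 4's then 2n-1 o's (n = 1, 2, …).
At n = 6 the blocks have lengths 7, 11.

4444444ooooooooooo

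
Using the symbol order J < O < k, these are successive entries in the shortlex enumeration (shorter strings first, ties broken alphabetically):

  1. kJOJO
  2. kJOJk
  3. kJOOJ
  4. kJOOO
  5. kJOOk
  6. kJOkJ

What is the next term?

kJOkO

Find the rightmost character of kJOkJ below k, bump it to the next letter, and reset everything to its right to J.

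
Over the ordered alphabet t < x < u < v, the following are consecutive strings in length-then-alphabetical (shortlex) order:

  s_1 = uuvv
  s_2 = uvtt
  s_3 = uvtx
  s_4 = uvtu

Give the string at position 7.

uvxx

Advancing 3 positions from uvtu through uvtu → uvtv → uvxt reaches term 7.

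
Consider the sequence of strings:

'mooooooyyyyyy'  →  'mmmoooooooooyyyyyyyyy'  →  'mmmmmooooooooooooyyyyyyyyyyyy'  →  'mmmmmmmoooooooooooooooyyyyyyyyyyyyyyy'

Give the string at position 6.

Term n consists of 2n-1 m's, followed by 3n+3 o's, followed by 3n+3 y's (n = 1, 2, …).
Setting n = 6 gives 11, 21, 21 characters in each block.

mmmmmmmmmmmoooooooooooooooooooooyyyyyyyyyyyyyyyyyyyyy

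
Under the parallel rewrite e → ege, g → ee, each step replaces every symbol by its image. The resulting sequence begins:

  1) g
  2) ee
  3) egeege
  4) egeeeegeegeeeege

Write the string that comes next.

egeeeegeegeegeegeeeegeegeeeegeegeegeegeeeege

Applying the rule to each of the 16 symbols of egeeeegeegeeeege gives the pieces ege ee ege ege ege ege ee ege ege ee ege ege ege ege ee ege, which concatenate to the answer.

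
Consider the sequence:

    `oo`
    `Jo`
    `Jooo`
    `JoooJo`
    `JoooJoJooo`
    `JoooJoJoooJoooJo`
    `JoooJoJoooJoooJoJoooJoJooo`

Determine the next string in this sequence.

From term 3 onward, concatenate the last term with the second-to-last: Jo·oo = Jooo, Jooo·Jo = JoooJo, …
So term 8 is JoooJoJoooJoooJoJoooJoJooo·JoooJoJoooJoooJo.

JoooJoJoooJoooJoJoooJoJoooJoooJoJoooJoooJo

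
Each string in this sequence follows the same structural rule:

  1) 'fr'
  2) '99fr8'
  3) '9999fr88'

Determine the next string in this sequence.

s(k+1) = 99·s(k)·8, so each term gains 99 as a prefix and 8 as a suffix.
Applying this once more to 9999fr88:

999999fr888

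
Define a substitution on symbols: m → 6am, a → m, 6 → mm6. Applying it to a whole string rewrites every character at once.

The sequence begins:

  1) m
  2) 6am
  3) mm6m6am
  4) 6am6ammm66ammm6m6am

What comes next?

Replace each of the 19 characters of 6am6ammm66ammm6m6am in place — mm6 m 6am mm6 m 6am 6am 6am mm6 mm6 m 6am 6am 6am mm6 6am mm6 m 6am — and concatenate.

mm6m6ammm6m6am6am6ammm6mm6m6am6am6ammm66ammm6m6am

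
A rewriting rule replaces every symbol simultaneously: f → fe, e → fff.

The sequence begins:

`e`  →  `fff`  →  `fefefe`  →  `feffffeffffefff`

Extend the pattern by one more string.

Rewriting the 15 symbols of feffffeffffefff one by one yields fe fff fe fe fe fe fff fe fe fe fe fff fe fe fe; concatenated:

feffffefefefeffffefefefeffffefefe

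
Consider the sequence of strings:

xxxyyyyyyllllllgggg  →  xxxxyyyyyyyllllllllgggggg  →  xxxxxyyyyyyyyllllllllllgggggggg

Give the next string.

Term n consists of n x's, followed by n+3 y's, followed by 2n l's, followed by 2n-2 g's, where the shown terms are n = 3, 4, 5.
For the next term, n = 6, so the run lengths are 6, 9, 12, 10.

xxxxxxyyyyyyyyyllllllllllllgggggggggg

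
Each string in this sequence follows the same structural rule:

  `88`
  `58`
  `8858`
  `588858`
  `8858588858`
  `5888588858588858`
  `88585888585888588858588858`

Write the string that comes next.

Each term (from the third on) is the two preceding terms concatenated in order: term 3 = 88·58 = 8858.
So term 8 is 5888588858588858·88585888585888588858588858.

588858885858885888585888585888588858588858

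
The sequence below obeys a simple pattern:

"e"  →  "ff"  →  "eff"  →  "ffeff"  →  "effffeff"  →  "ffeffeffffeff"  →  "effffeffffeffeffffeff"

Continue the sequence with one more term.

Each term (from the third on) is the two preceding terms concatenated in order: term 3 = e·ff = eff.
The next term joins ffeffeffffeff and effffeffffeffeffffeff.

ffeffeffffeffeffffeffffeffeffffeff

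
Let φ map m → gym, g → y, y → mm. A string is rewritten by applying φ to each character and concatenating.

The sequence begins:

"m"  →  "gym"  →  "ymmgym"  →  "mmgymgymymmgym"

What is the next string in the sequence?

Rewriting the 14 symbols of mmgymgymymmgym one by one yields gym gym y mm gym y mm gym mm gym gym y mm gym; concatenated:

gymgymymmgymymmgymmmgymgymymmgym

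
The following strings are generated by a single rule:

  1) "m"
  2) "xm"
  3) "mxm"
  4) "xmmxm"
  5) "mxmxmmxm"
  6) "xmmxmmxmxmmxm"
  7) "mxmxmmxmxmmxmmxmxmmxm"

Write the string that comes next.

This is a Fibonacci-style word recurrence s(k) = s(k−2)·s(k−1): e.g. m·xm = mxm.
The next term joins xmmxmmxmxmmxm and mxmxmmxmxmmxmmxmxmmxm.

xmmxmmxmxmmxmmxmxmmxmxmmxmmxmxmmxm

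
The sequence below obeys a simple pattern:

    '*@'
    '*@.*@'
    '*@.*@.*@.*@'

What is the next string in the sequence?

Each string is two copies of the previous one joined by '.'.
Doubling *@.*@.*@.*@ with '.' between the halves:

*@.*@.*@.*@.*@.*@.*@.*@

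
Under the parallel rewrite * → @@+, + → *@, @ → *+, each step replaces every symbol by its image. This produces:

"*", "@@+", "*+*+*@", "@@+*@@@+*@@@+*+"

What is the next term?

Rewriting the 15 symbols of @@+*@@@+*@@@+*+ one by one yields *+ *+ *@ @@+ *+ *+ *+ *@ @@+ *+ *+ *+ *@ @@+ *@; concatenated:

*+*+*@@@+*+*+*+*@@@+*+*+*+*@@@+*@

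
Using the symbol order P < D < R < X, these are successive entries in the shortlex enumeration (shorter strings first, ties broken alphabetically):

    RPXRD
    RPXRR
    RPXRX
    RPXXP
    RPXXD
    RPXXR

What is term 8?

Continuing the enumeration 2 steps past RPXXR: RPXXR → RPXXX → (answer).

RDPPP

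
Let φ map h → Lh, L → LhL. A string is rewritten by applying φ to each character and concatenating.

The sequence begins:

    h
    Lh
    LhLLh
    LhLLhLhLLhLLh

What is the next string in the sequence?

LhLLhLhLLhLLhLhLLhLhLLhLLhLhLLhLLh

Replace each of the 13 characters of LhLLhLhLLhLLh in place — LhL Lh LhL LhL Lh LhL Lh LhL LhL Lh LhL LhL Lh — and concatenate.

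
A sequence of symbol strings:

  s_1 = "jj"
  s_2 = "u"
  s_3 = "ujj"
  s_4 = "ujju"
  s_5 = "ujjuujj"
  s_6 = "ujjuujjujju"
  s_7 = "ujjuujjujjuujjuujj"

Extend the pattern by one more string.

ujjuujjujjuujjuujjujjuujjujju

This is a Fibonacci-style word recurrence s(k) = s(k−1)·s(k−2): e.g. u·jj = ujj.
Continuing: ujjuujjujjuujjuujj · ujjuujjujju gives term 8.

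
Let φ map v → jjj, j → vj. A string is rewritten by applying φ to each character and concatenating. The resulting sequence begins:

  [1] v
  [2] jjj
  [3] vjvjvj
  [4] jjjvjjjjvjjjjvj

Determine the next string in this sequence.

Applying the rule to each of the 15 symbols of jjjvjjjjvjjjjvj gives the pieces vj vj vj jjj vj vj vj vj jjj vj vj vj vj jjj vj, which concatenate to the answer.

vjvjvjjjjvjvjvjvjjjjvjvjvjvjjjjvj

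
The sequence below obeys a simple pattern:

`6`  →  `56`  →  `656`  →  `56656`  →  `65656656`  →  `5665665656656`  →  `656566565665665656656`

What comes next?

5665665656656656566565665665656656

This is a Fibonacci-style word recurrence s(k) = s(k−2)·s(k−1): e.g. 6·56 = 656.
So term 8 is 5665665656656·656566565665665656656.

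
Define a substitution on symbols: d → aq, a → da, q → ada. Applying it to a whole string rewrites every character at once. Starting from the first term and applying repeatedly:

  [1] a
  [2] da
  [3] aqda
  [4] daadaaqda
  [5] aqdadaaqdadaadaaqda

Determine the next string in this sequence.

Rewriting the 19 symbols of aqdadaaqdadaadaaqda one by one yields da ada aq da aq da da ada aq da aq da da aq da da ada aq da; concatenated:

daadaaqdaaqdadaadaaqdaaqdadaaqdadaadaaqda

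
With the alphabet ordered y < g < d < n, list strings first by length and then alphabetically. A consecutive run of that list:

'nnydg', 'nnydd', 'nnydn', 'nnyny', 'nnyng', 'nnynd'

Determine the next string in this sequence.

nnynn

Treat nnynd as a base-4 numeral over the given alphabet and add one, carrying through any trailing n's.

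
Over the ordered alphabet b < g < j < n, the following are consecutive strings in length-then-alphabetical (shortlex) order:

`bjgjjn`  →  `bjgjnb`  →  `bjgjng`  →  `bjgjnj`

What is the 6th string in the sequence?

Stepping forward 2 times from bjgjnj: bjgjnj → bjgjnn, then the target.

bjgnbb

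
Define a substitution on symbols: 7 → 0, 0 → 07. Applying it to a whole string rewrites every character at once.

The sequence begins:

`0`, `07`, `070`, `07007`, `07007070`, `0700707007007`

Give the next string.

Rewriting the 13 symbols of 0700707007007 one by one yields 07 0 07 07 0 07 0 07 07 0 07 07 0; concatenated:

070070700700707007070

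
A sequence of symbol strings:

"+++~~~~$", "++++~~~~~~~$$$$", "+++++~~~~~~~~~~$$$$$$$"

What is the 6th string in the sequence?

The n-th term is n+2 +'s then 3n+1 ~'s then 3n-2 $'s (n = 1, 2, …).
At n = 6 the blocks have lengths 8, 19, 16.

++++++++~~~~~~~~~~~~~~~~~~~$$$$$$$$$$$$$$$$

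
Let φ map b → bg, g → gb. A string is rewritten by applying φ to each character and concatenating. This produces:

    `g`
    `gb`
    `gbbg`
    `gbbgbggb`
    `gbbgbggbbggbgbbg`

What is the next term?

gbbgbggbbggbgbbgbggbgbbggbbgbggb

Replace each of the 16 characters of gbbgbggbbggbgbbg in place — gb bg bg gb bg gb gb bg bg gb gb bg gb bg bg gb — and concatenate.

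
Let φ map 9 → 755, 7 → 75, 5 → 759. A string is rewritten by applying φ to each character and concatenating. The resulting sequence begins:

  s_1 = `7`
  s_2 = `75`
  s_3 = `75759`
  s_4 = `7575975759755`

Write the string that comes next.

Rewriting the 13 symbols of 7575975759755 one by one yields 75 759 75 759 755 75 759 75 759 755 75 759 759; concatenated:

7575975759755757597575975575759759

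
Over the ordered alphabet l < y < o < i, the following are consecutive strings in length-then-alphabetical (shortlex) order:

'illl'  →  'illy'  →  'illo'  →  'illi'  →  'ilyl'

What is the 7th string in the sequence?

ilyo

Stepping forward 2 times from ilyl: ilyl → ilyy, then the target.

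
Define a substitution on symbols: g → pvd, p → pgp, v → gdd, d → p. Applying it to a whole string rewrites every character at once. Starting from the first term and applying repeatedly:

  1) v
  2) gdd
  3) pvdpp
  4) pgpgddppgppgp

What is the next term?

Rewriting the 13 symbols of pgpgddppgppgp one by one yields pgp pvd pgp pvd p p pgp pgp pvd pgp pgp pvd pgp; concatenated:

pgppvdpgppvdpppgppgppvdpgppgppvdpgp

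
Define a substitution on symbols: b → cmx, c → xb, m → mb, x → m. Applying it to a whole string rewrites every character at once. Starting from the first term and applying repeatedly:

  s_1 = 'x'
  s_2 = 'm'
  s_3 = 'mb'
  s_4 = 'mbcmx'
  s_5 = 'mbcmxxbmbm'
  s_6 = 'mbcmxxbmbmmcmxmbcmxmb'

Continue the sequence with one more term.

Replace each of the 21 characters of mbcmxxbmbmmcmxmbcmxmb in place — mb cmx xb mb m m cmx mb cmx mb mb xb mb m mb cmx xb mb m mb cmx — and concatenate.

mbcmxxbmbmmcmxmbcmxmbmbxbmbmmbcmxxbmbmmbcmx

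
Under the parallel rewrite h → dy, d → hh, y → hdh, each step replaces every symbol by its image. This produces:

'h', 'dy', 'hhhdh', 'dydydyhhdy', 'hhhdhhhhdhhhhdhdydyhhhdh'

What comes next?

Replace each of the 24 characters of hhhdhhhhdhhhhdhdydyhhhdh in place — dy dy dy hh dy dy dy dy hh dy dy dy dy hh dy hh hdh hh hdh dy dy dy hh dy — and concatenate.

dydydyhhdydydydyhhdydydydyhhdyhhhdhhhhdhdydydyhhdy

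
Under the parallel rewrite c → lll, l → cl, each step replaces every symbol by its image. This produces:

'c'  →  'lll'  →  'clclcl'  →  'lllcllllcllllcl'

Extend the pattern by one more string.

Replace each of the 15 characters of lllcllllcllllcl in place — cl cl cl lll cl cl cl cl lll cl cl cl cl lll cl — and concatenate.

clclcllllclclclcllllclclclcllllcl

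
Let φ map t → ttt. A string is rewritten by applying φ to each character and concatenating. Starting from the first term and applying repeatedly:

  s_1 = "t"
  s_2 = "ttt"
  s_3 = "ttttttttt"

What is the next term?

ttttttttttttttttttttttttttt

Rewriting each symbol of ttttttttt: t→ttt, t→ttt, t→ttt, t→ttt, t→ttt, t→ttt, t→ttt, t→ttt, t→ttt, which concatenates to ttt ttt ttt ttt ttt ttt ttt ttt ttt.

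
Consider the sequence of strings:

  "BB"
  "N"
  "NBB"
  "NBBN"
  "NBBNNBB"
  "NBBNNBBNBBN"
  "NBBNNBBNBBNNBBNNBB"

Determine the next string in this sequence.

Each term (from the third on) is the previous term followed by the one before it: term 3 = N·BB = NBB.
The next term joins NBBNNBBNBBNNBBNNBB and NBBNNBBNBBN.

NBBNNBBNBBNNBBNNBBNBBNNBBNBBN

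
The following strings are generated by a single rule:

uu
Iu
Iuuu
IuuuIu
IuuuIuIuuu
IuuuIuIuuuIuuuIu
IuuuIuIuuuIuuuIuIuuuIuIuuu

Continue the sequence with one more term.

Each term (from the third on) is the previous term followed by the one before it: term 3 = Iu·uu = Iuuu.
The next term joins IuuuIuIuuuIuuuIuIuuuIuIuuu and IuuuIuIuuuIuuuIu.

IuuuIuIuuuIuuuIuIuuuIuIuuuIuuuIuIuuuIuuuIu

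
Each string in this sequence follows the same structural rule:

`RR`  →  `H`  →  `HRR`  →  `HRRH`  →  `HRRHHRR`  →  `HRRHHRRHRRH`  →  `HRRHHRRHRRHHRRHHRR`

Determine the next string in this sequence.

From term 3 onward, concatenate the last term with the second-to-last: H·RR = HRR, HRR·H = HRRH, …
So term 8 is HRRHHRRHRRHHRRHHRR·HRRHHRRHRRH.

HRRHHRRHRRHHRRHHRRHRRHHRRHRRH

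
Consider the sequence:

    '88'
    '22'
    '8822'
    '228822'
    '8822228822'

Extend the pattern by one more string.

Each term (from the third on) is the two preceding terms concatenated in order: term 3 = 88·22 = 8822.
So term 6 is 228822·8822228822.

2288228822228822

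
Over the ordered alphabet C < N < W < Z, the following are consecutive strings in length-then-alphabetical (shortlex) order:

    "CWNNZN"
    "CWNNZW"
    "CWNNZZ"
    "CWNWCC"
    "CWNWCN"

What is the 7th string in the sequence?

CWNWCZ

Continuing the enumeration 2 steps past CWNWCN: CWNWCN → CWNWCW → (answer).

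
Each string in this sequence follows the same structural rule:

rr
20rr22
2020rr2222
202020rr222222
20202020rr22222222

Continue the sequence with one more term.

2020202020rr2222222222

Each term wraps the previous one in 20 on the left and 22 on the right.
One more step from 20202020rr22222222 gives the answer.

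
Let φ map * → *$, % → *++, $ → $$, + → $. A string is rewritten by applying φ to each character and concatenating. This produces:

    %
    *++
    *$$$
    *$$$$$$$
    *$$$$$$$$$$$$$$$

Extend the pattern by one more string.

φ(*$$$$$$$$$$$$$$$) expands symbol-by-symbol to *$ $$ $$ $$ $$ $$ $$ $$ $$ $$ $$ $$ $$ $$ $$ $$; joining the 16 pieces gives the next term.

*$$$$$$$$$$$$$$$$$$$$$$$$$$$$$$$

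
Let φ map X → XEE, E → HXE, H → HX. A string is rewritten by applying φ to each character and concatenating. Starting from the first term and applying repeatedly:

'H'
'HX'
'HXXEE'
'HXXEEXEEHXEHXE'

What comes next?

φ(HXXEEXEEHXEHXE) expands symbol-by-symbol to HX XEE XEE HXE HXE XEE HXE HXE HX XEE HXE HX XEE HXE; joining the 14 pieces gives the next term.

HXXEEXEEHXEHXEXEEHXEHXEHXXEEHXEHXXEEHXE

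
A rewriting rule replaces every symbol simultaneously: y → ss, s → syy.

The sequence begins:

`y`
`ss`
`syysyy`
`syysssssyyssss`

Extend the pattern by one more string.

Rewriting the 14 symbols of syysssssyyssss one by one yields syy ss ss syy syy syy syy syy ss ss syy syy syy syy; concatenated:

syysssssyysyysyysyysyysssssyysyysyysyy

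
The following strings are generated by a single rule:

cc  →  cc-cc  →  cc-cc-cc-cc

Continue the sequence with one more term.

Each string is two copies of the previous one joined by '-'.
So the next term is two copies of cc-cc-cc-cc with '-' between the halves.

cc-cc-cc-cc-cc-cc-cc-cc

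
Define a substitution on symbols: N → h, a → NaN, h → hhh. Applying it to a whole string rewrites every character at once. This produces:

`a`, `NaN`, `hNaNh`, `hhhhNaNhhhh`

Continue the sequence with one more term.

hhhhhhhhhhhhhNaNhhhhhhhhhhhhh

Rewriting each symbol of hhhhNaNhhhh: h→hhh, h→hhh, h→hhh, h→hhh, N→h, a→NaN, N→h, h→hhh, h→hhh, h→hhh, h→hhh, which concatenates to hhh hhh hhh hhh h NaN h hhh hhh hhh hhh.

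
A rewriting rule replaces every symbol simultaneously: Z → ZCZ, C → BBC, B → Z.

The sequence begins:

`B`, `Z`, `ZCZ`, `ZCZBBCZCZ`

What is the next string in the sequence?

ZCZBBCZCZZZBBCZCZBBCZCZ

Apply φ to ZCZBBCZCZ symbol by symbol: Z→ZCZ, C→BBC, Z→ZCZ, B→Z, B→Z, C→BBC, Z→ZCZ, C→BBC, Z→ZCZ; joined: ZCZ BBC ZCZ Z Z BBC ZCZ BBC ZCZ.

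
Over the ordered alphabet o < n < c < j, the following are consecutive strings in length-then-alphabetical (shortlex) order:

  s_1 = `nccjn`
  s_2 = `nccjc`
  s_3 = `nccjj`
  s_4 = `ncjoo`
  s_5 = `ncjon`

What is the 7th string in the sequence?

ncjoj

Advancing 2 positions from ncjon through ncjon → ncjoc reaches term 7.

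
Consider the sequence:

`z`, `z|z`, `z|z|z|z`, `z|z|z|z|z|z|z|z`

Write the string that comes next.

z|z|z|z|z|z|z|z|z|z|z|z|z|z|z|z

Every step duplicates the string with '|' between the halves.
So the next term is two copies of z|z|z|z|z|z|z|z with '|' between the halves.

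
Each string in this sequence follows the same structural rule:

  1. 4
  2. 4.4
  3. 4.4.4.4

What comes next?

4.4.4.4.4.4.4.4

Every step duplicates the string with '.' between the halves.
So the next term is two copies of 4.4.4.4 with '.' between the halves.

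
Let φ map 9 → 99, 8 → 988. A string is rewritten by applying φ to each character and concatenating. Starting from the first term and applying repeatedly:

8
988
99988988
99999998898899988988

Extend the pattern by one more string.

φ(99999998898899988988) expands symbol-by-symbol to 99 99 99 99 99 99 99 988 988 99 988 988 99 99 99 988 988 99 988 988; joining the 20 pieces gives the next term.

999999999999999889889998898899999998898899988988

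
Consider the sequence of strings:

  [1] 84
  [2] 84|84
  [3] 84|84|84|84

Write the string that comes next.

Every step duplicates the string with '|' between the halves.
So the next term is two copies of 84|84|84|84 with '|' between the halves.

84|84|84|84|84|84|84|84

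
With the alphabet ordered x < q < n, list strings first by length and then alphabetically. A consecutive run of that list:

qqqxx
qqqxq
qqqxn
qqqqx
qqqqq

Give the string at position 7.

Advancing 2 positions from qqqqq through qqqqq → qqqqn reaches term 7.

qqqnx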